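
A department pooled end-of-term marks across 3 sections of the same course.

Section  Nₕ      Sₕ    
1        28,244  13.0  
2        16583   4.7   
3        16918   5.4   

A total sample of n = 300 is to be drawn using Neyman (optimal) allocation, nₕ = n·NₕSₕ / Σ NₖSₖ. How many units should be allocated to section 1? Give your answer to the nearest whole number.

205

Σ NₕSₕ = 28244·13.0 + 16583·4.7 + 16918·5.4 = 536469.3.
Share for 1: 367172/536469.3 = 0.68442.
n_1 = 300 × 0.68442 = 205.327... → 205.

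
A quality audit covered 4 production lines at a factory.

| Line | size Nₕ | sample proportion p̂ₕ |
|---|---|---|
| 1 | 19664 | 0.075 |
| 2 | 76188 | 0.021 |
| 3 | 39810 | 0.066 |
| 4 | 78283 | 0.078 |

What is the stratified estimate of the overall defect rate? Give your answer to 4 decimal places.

N = 19664 + 76188 + 39810 + 78283 = 213945.
Overall proportion = Σ (Nₕ/N)·p̂ₕ.
Σ Nₕp̂ₕ = 1474.8 + 1599.948 + 2627.46 + 6106.074 = 11808.282.
11808.282 / 213945 = 0.055193... → 0.0552.

0.0552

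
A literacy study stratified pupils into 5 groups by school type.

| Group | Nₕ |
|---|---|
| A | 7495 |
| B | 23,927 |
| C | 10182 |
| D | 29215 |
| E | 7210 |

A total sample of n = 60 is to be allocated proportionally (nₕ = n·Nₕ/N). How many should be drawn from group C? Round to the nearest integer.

8

N = 7495 + 23927 + 10182 + 29215 + 7210 = 78029.
n_C = 60·10182/78029 = 7.829... → 8.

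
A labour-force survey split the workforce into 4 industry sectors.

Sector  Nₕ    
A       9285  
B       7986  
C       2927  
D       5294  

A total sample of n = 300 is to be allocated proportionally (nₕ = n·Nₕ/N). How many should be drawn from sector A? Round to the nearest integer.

N = 9285 + 7986 + 2927 + 5294 = 25492.
n_A = 300·9285/25492 = 109.270... → 109.

109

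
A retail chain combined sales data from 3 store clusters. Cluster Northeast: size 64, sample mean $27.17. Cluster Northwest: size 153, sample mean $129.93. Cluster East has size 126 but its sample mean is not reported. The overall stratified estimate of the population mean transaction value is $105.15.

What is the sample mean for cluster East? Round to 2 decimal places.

N = 64 + 153 + 126 = 343.
Overall total = μ·N = 105.15·343 = 36066.45.
Subtract the known strata: 64·27.17 + 153·129.93 = 21618.17.
Remaining total for cluster East: 36066.45 − 21618.17 = 14448.28.
Divide by its size: 14448.28 / 126 = 114.6689... → 114.67.

114.67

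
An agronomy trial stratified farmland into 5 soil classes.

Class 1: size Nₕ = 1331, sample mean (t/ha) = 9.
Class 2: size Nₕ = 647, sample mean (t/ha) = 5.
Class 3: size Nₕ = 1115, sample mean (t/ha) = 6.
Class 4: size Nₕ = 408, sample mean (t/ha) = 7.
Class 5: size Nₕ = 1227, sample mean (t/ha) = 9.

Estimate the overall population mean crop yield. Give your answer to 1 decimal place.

7.6

N = 4728; weights Wₕ = Nₕ/N = (0.2815, 0.1368, 0.2358, 0.0863, 0.2595).
x̄_st = Σ Wₕ·x̄ₕ = 0.2815·9 + 0.1368·5 + 0.2358·6 + 0.0863·7 + 0.2595·9 ≈ 7.573...
→ 7.6.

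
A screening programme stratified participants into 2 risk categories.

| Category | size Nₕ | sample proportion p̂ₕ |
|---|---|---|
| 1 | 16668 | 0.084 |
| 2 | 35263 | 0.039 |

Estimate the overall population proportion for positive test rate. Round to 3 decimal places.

Wₕ = Nₕ/N with N = 51931: 0.3210, 0.6790.
p̂_st = 0.3210·0.084 + 0.6790·0.039 ≈ 0.05344... → 0.053.

0.053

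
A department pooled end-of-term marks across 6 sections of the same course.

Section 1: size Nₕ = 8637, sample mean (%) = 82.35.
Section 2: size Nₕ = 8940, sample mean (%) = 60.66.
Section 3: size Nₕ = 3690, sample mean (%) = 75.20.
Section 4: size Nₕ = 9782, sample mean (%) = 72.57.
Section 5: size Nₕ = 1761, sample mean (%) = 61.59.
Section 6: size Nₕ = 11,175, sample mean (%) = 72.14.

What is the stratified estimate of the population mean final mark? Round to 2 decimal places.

71.74

N = 43985; weights Wₕ = Nₕ/N = (0.1964, 0.2033, 0.0839, 0.2224, 0.0400, 0.2541).
x̄_st = Σ Wₕ·x̄ₕ = 0.1964·82.35 + 0.2033·60.66 + 0.0839·75.20 + 0.2224·72.57 + 0.0400·61.59 + 0.2541·72.14 ≈ 71.7415...
→ 71.74.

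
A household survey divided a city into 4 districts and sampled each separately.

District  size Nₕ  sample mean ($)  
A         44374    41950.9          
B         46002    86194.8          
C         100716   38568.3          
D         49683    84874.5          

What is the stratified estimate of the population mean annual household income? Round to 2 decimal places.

57846.23

x̄_st = (Σ Nₕx̄ₕ) / (Σ Nₕ) = (44374·41950.9 + 46002·86194.8 + 100716·38568.3 + 49683·84874.5) / 240775
= 13927927112.5 / 240775 = 57846.2345... → 57846.23.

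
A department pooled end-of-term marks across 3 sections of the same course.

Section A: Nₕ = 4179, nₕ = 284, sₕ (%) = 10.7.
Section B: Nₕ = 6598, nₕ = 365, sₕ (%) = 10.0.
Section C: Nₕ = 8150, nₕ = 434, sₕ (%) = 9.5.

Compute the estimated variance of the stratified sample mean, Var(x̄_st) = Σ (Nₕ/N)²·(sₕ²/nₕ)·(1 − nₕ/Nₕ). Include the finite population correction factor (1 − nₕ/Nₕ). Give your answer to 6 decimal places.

N = 18927; Wₕ = Nₕ/N.
section A: (4179/18927)²·10.7²/284·(1 − 284/4179) = 0.018317470
section B: (6598/18927)²·10.0²/365·(1 − 365/6598) = 0.031452343
section C: (8150/18927)²·9.5²/434·(1 − 434/8150) = 0.036504276
Sum = 0.086274090 → 0.086274.

0.086274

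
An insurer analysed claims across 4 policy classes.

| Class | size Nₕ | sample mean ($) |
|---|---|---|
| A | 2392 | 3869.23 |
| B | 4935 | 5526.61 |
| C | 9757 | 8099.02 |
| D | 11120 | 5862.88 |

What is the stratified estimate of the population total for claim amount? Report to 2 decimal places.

180746382.25

A: 2392·3869.23 = 9255198.16
B: 4935·5526.61 = 27273820.35
C: 9757·8099.02 = 79022138.14
D: 11120·5862.88 = 65195225.6
τ̂ = Σ Nₕx̄ₕ = 180746382.25.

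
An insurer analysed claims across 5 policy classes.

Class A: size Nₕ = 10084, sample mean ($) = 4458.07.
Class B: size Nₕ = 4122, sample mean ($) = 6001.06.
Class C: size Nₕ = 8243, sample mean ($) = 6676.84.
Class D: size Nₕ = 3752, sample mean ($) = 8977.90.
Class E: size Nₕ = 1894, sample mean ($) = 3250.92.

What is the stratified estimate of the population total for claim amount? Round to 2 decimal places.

164571062.60

A: 10084·4458.07 = 44955177.88
B: 4122·6001.06 = 24736369.32
C: 8243·6676.84 = 55037192.12
D: 3752·8977.90 = 33685080.8
E: 1894·3250.92 = 6157242.48
τ̂ = Σ Nₕx̄ₕ = 164571062.60.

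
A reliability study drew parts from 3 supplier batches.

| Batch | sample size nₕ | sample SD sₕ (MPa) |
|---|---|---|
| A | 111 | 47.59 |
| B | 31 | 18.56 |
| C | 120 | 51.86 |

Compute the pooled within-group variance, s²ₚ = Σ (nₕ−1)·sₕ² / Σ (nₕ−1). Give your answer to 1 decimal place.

A: (111−1)·47.59² = 110·2264.8081 = 249128.891
B: (31−1)·18.56² = 30·344.4736 = 10334.208
C: (120−1)·51.86² = 119·2689.4596 = 320045.6924
Numerator = 579508.7914; denominator = Σ(nₕ−1) = 259.
s²ₚ = 579508.7914/259 = 2237.486... → 2237.5.

2237.5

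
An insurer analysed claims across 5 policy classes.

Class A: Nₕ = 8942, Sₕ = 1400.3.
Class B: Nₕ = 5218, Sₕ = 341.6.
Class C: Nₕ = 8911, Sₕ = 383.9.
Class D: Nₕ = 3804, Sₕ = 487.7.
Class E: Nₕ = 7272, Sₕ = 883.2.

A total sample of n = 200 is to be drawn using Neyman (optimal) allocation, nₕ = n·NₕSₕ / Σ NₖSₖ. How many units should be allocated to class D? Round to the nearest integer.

Σ NₕSₕ = 8942·1400.3 + 5218·341.6 + 8911·383.9 + 3804·487.7 + 7272·883.2 = 26002725.5.
Share for D: 1855210.8/26002725.5 = 0.07135.
n_D = 200 × 0.07135 = 14.269... → 14.

14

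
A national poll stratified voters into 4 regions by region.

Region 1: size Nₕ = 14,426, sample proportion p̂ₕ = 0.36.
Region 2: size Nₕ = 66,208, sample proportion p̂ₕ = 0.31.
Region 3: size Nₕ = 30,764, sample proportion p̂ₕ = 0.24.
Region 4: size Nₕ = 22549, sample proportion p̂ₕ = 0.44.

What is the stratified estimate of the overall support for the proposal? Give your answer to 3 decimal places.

Wₕ = Nₕ/N with N = 133947: 0.1077, 0.4943, 0.2297, 0.1683.
p̂_st = 0.1077·0.36 + 0.4943·0.31 + 0.2297·0.24 + 0.1683·0.44 ≈ 0.32119... → 0.321.

0.321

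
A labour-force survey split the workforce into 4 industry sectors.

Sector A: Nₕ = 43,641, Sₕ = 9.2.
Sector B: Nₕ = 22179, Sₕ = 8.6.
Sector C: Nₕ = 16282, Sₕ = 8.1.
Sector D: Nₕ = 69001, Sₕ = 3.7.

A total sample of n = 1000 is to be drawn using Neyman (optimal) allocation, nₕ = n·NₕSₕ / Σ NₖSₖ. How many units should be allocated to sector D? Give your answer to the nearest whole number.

261

A: NₕSₕ = 43641·9.2 = 401497.2
B: NₕSₕ = 22179·8.6 = 190739.4
C: NₕSₕ = 16282·8.1 = 131884.2
D: NₕSₕ = 69001·3.7 = 255303.7
Σ NₕSₕ = 979424.5.
n_D = 1000·255303.7/979424.5 = 260.667... → 261.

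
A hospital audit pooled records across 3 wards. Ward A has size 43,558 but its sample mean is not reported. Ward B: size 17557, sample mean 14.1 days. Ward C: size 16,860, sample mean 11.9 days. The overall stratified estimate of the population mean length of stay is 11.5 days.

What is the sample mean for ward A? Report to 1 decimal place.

10.3

N = 43558 + 17557 + 16860 = 77975.
Overall total = μ·N = 11.5·77975 = 896712.5.
Subtract the known strata: 17557·14.1 + 16860·11.9 = 448187.7.
Remaining total for ward A: 896712.5 − 448187.7 = 448524.8.
Divide by its size: 448524.8 / 43558 = 10.297... → 10.3.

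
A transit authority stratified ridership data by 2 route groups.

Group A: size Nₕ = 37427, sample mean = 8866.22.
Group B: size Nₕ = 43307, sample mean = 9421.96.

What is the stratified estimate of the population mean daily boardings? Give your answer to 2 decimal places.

9164.33

N = 80734; weights Wₕ = Nₕ/N = (0.4636, 0.5364).
x̄_st = Σ Wₕ·x̄ₕ = 0.4636·8866.22 + 0.5364·9421.96 ≈ 9164.3278...
→ 9164.33.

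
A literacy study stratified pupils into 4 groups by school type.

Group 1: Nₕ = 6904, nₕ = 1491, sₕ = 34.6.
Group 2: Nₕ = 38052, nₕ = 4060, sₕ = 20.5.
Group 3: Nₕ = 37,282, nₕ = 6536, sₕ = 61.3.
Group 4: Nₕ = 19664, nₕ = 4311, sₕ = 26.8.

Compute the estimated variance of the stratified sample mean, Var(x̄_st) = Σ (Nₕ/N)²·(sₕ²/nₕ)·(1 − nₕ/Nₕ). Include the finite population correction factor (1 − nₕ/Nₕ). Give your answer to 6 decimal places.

0.084092

N = 101902; Wₕ = Nₕ/N.
group 1: (6904/101902)²·34.6²/1491·(1 − 1491/6904) = 0.002889668
group 2: (38052/101902)²·20.5²/4060·(1 − 4060/38052) = 0.012893490
group 3: (37282/101902)²·61.3²/6536·(1 − 6536/37282) = 0.063464566
group 4: (19664/101902)²·26.8²/4311·(1 − 4311/19664) = 0.004843856
Sum = 0.084091580 → 0.084092.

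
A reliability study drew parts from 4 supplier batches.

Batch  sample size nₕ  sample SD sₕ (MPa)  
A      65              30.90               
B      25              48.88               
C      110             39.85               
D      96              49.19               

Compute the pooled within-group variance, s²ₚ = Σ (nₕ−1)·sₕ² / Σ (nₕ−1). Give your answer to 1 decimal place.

A: (65−1)·30.90² = 64·954.81 = 61107.84
B: (25−1)·48.88² = 24·2389.2544 = 57342.1056
C: (110−1)·39.85² = 109·1588.0225 = 173094.4525
D: (96−1)·49.19² = 95·2419.6561 = 229867.3295
Numerator = 521411.7276; denominator = Σ(nₕ−1) = 292.
s²ₚ = 521411.7276/292 = 1785.657... → 1785.7.

1785.7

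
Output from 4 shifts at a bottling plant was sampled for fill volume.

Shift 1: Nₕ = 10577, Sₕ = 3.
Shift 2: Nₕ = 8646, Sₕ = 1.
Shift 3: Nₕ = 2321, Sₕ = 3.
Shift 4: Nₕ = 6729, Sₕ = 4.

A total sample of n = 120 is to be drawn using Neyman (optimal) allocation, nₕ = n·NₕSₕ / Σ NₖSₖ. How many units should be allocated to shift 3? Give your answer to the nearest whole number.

Σ NₕSₕ = 10577·3 + 8646·1 + 2321·3 + 6729·4 = 74256.
Share for 3: 6963/74256 = 0.09377.
n_3 = 120 × 0.09377 = 11.252... → 11.

11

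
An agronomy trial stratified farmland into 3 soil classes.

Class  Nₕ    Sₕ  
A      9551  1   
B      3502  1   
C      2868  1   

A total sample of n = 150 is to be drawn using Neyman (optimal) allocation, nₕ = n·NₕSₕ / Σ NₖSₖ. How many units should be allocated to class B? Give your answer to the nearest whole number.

Σ NₕSₕ = 9551·1 + 3502·1 + 2868·1 = 15921.
Share for B: 3502/15921 = 0.21996.
n_B = 150 × 0.21996 = 32.994... → 33.

33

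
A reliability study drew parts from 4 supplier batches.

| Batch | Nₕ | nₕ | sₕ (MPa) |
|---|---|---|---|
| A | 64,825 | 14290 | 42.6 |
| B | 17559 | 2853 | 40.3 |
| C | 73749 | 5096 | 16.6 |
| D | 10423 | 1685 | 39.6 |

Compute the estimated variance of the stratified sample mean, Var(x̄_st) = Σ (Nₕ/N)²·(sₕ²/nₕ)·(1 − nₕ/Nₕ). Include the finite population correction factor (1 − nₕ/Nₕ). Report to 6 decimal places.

0.033220

N = 166556; Wₕ = Nₕ/N.
batch A: (64825/166556)²·42.6²/14290·(1 − 14290/64825) = 0.014996890
batch B: (17559/166556)²·40.3²/2853·(1 − 2853/17559) = 0.005298856
batch C: (73749/166556)²·16.6²/5096·(1 − 5096/73749) = 0.009869198
batch D: (10423/166556)²·39.6²/1685·(1 − 1685/10423) = 0.003055446
Sum = 0.033220390 → 0.033220.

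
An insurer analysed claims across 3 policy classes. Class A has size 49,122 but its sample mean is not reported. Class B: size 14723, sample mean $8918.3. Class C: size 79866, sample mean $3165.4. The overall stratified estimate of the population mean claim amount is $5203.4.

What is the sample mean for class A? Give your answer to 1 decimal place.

7403.5

Σ Nₕx̄ₕ = N·μ, so 49122·x̄_A = 143711·5203.4 − (14723·8918.3 + 79866·3165.4).
= 747785817.4 − 384111967.3 = 363673850.1.
x̄_A = 363673850.1 / 49122 = 7403.482... → 7403.5.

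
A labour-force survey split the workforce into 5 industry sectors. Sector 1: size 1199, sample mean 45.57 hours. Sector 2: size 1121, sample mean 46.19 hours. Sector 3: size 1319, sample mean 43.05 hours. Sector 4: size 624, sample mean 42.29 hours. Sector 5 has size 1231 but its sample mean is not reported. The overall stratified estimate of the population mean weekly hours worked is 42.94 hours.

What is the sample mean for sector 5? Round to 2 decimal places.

Σ Nₕx̄ₕ = N·μ, so 1231·x̄_5 = 5494·42.94 − (1199·45.57 + 1121·46.19 + 1319·43.05 + 624·42.29).
= 235912.36 − 189589.33 = 46323.03.
x̄_5 = 46323.03 / 1231 = 37.6304... → 37.63.

37.63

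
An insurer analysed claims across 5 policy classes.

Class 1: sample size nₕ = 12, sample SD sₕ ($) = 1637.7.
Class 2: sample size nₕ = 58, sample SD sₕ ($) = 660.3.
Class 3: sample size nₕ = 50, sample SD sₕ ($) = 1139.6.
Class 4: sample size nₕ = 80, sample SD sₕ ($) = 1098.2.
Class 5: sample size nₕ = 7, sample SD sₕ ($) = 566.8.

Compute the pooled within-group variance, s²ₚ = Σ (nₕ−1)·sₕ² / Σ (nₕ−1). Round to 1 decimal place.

1065322.6

Degrees of freedom: 11 + 57 + 49 + 79 + 6 = 202.
Σ(nₕ−1)sₕ² = 11·2682061.29 + 57·435996.09 + 49·1298688.16 + 79·1206043.24 + 6·321262.24 = 215195160.56.
s²ₚ = 215195160.56 / 202 = 1065322.577... → 1065322.6.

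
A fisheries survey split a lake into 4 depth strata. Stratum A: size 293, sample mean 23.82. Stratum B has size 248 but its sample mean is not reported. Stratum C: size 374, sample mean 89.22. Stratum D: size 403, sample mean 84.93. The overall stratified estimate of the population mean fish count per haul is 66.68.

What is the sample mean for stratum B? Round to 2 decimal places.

Σ Nₕx̄ₕ = N·μ, so 248·x̄_B = 1318·66.68 − (293·23.82 + 374·89.22 + 403·84.93).
= 87884.24 − 74574.33 = 13309.91.
x̄_B = 13309.91 / 248 = 53.6690... → 53.67.

53.67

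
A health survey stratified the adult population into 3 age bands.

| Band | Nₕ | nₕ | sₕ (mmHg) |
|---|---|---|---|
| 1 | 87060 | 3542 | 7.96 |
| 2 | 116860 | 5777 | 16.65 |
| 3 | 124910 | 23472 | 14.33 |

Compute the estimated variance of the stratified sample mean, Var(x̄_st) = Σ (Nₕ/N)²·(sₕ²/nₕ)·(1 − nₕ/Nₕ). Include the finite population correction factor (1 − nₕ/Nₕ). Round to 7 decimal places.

0.0079891

N = 328830. Term for each stratum: Wₕ²sₕ²/nₕ·(1−nₕ/Nₕ).
Var(x̄_st) = 0.0012029109 + 0.0057609847 + 0.0010251733 = 0.0079890690 → 0.0079891.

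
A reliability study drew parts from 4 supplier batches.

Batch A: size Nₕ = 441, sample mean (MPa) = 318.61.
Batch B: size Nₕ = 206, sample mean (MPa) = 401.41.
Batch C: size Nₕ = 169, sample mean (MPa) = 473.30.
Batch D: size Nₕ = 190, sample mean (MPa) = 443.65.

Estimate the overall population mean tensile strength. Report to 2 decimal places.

385.17

x̄_st = (Σ Nₕx̄ₕ) / (Σ Nₕ) = (441·318.61 + 206·401.41 + 169·473.30 + 190·443.65) / 1006
= 387478.67 / 1006 = 385.1677... → 385.17.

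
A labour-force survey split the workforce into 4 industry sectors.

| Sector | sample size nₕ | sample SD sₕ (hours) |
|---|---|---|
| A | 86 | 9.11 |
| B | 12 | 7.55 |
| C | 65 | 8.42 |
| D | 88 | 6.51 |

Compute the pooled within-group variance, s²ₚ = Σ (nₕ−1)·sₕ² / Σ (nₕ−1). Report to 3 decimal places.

A: (86−1)·9.11² = 85·82.9921 = 7054.3285
B: (12−1)·7.55² = 11·57.0025 = 627.0275
C: (65−1)·8.42² = 64·70.8964 = 4537.3696
D: (88−1)·6.51² = 87·42.3801 = 3687.0687
Numerator = 15905.7943; denominator = Σ(nₕ−1) = 247.
s²ₚ = 15905.7943/247 = 64.39593... → 64.396.

64.396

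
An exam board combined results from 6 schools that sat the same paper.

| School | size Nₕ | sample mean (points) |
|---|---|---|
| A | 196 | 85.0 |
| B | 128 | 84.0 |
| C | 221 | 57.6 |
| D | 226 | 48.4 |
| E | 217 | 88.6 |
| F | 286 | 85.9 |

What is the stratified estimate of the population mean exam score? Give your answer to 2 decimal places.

74.47

x̄_st = (Σ Nₕx̄ₕ) / (Σ Nₕ) = (196·85.0 + 128·84.0 + 221·57.6 + 226·48.4 + 217·88.6 + 286·85.9) / 1274
= 94873.6 / 1274 = 74.4691... → 74.47.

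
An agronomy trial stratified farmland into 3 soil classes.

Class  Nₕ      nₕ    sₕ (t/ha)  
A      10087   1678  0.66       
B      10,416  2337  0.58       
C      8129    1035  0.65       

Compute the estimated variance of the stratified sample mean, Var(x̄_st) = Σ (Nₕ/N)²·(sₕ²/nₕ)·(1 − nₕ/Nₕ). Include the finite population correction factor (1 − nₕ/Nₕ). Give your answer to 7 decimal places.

0.0000704

N = 28632; Wₕ = Nₕ/N.
class A: (10087/28632)²·0.66²/1678·(1 − 1678/10087) = 0.0000268596
class B: (10416/28632)²·0.58²/2337·(1 − 2337/10416) = 0.0000147759
class C: (8129/28632)²·0.65²/1035·(1 − 1035/8129) = 0.0000287152
Sum = 0.0000703506 → 0.0000704.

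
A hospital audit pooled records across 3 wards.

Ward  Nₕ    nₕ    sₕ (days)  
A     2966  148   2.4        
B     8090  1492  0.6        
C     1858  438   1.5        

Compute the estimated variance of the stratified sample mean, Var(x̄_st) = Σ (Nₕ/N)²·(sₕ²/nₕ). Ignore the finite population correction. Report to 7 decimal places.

0.0022540

N = 12914; Wₕ = Nₕ/N.
ward A: (2966/12914)²·2.4²/148 = 0.0020529648
ward B: (8090/12914)²·0.6²/1492 = 0.0000946911
ward C: (1858/12914)²·1.5²/438 = 0.0001063355
Sum = 0.0022539914 → 0.0022540.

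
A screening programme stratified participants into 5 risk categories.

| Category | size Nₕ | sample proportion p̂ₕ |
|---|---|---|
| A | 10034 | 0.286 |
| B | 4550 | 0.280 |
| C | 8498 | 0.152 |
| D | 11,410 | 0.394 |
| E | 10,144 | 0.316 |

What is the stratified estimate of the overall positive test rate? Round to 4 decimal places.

0.2943

N = 10034 + 4550 + 8498 + 11410 + 10144 = 44636.
Overall proportion = Σ (Nₕ/N)·p̂ₕ.
Σ Nₕp̂ₕ = 2869.724 + 1274 + 1291.696 + 4495.54 + 3205.504 = 13136.464.
13136.464 / 44636 = 0.294302... → 0.2943.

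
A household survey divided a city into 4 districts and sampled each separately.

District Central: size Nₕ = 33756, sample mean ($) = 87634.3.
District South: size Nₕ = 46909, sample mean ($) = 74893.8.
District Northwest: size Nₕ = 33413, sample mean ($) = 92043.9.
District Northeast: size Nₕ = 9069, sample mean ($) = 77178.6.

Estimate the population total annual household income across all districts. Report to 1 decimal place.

Estimate total by summing Nₕ·x̄ₕ over strata.
33756·87634.3 + 46909·74893.8 + 33413·92043.9 + 9069·77178.6 = 2958183430.8 + 3513193264.2 + 3075462830.7 + 699932723.4 = 10246772249.1.

10246772249.1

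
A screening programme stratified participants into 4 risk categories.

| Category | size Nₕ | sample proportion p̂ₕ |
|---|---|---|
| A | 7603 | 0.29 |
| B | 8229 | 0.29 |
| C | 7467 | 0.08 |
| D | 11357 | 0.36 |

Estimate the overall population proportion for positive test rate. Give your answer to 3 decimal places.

0.268

Wₕ = Nₕ/N with N = 34656: 0.2194, 0.2374, 0.2155, 0.3277.
p̂_st = 0.2194·0.29 + 0.2374·0.29 + 0.2155·0.08 + 0.3277·0.36 ≈ 0.26769... → 0.268.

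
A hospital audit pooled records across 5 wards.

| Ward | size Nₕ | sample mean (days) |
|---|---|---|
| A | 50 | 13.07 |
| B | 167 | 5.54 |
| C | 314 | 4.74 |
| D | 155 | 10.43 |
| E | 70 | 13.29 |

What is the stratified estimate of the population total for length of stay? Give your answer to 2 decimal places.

5613.99

Population total = Σ Nₕ·x̄ₕ (each stratum's size times its mean).
50·13.07 + 167·5.54 + 314·4.74 + 155·10.43 + 70·13.29 = 653.5 + 925.18 + 1488.36 + 1616.65 + 930.3 = 5613.99.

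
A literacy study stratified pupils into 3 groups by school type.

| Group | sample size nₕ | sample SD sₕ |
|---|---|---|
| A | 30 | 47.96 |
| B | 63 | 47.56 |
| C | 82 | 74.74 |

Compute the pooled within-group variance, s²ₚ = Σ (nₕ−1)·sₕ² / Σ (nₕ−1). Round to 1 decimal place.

A: (30−1)·47.96² = 29·2300.1616 = 66704.6864
B: (63−1)·47.56² = 62·2261.9536 = 140241.1232
C: (82−1)·74.74² = 81·5586.0676 = 452471.4756
Numerator = 659417.2852; denominator = Σ(nₕ−1) = 172.
s²ₚ = 659417.2852/172 = 3833.821... → 3833.8.

3833.8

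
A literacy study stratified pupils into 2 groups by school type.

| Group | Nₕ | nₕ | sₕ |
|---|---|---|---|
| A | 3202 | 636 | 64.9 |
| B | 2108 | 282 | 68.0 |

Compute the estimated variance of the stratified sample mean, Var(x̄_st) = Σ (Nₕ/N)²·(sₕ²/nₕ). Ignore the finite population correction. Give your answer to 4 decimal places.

4.9923

N = 5310; Wₕ = Nₕ/N.
group A: (3202/5310)²·64.9²/636 = 2.4081631
group B: (2108/5310)²·68.0²/282 = 2.5841689
Sum = 4.9923319 → 4.9923.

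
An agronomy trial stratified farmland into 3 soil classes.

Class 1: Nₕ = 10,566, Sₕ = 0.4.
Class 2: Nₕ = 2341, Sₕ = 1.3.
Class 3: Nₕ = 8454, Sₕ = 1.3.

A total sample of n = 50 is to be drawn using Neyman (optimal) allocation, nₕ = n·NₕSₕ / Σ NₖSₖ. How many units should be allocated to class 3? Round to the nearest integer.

Σ NₕSₕ = 10566·0.4 + 2341·1.3 + 8454·1.3 = 18259.9.
Share for 3: 10990.2/18259.9 = 0.60188.
n_3 = 50 × 0.60188 = 30.094... → 30.

30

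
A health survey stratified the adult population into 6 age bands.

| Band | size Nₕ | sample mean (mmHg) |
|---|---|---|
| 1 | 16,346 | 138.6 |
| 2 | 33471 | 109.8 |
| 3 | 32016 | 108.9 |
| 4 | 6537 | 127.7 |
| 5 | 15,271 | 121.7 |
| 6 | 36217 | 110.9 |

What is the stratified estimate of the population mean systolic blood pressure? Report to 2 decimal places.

115.38

N = 16346 + 33471 + 32016 + 6537 + 15271 + 36217 = 139858.
Overall mean = Σ (Nₕ/N)·x̄ₕ — weight by population share, not a simple average.
Σ Nₕx̄ₕ = 16346·138.6 + 33471·109.8 + 32016·108.9 + 6537·127.7 + 15271·121.7 + 36217·110.9 = 2265555.6 + 3675115.8 + 3486542.4 + 834774.9 + 1858480.7 + 4016465.3 = 16136934.7.
Divide by N: 16136934.7 / 139858 = 115.3808... → 115.38.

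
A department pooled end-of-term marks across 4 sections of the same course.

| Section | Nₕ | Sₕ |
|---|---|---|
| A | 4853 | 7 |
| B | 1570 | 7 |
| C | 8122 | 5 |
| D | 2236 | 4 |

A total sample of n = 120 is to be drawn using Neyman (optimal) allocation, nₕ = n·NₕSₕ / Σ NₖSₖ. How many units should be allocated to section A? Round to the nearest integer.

Σ NₕSₕ = 4853·7 + 1570·7 + 8122·5 + 2236·4 = 94515.
Share for A: 33971/94515 = 0.35942.
n_A = 120 × 0.35942 = 43.131... → 43.

43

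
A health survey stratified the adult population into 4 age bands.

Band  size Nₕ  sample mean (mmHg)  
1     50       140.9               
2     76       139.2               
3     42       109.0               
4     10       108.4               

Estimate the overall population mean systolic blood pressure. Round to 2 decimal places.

N = 50 + 76 + 42 + 10 = 178.
Weight each subgroup mean by Nₕ/N and sum.
Σ Nₕx̄ₕ = 50·140.9 + 76·139.2 + 42·109.0 + 10·108.4 = 7045 + 10579.2 + 4578 + 1084 = 23286.2.
Divide by N: 23286.2 / 178 = 130.8213... → 130.82.

130.82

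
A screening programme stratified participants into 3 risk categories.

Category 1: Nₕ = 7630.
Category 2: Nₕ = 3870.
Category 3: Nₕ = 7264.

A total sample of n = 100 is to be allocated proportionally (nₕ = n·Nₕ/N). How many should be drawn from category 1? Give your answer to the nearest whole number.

Share of category 1 = 7630/18764 = 0.40663.
Allocate 100 × 0.40663 = 40.663... → 41.

41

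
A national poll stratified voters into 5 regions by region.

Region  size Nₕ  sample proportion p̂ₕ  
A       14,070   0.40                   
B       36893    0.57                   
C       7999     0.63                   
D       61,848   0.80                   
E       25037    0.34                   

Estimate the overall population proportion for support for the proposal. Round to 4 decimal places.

0.6149

Wₕ = Nₕ/N with N = 145847: 0.0965, 0.2530, 0.0548, 0.4241, 0.1717.
p̂_st = 0.0965·0.40 + 0.2530·0.57 + 0.0548·0.63 + 0.4241·0.80 + 0.1717·0.34 ≈ 0.614941... → 0.6149.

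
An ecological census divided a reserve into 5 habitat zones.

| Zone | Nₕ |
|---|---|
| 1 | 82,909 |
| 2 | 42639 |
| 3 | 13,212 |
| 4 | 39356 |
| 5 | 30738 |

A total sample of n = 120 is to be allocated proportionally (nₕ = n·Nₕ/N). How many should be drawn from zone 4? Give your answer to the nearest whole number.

23

N = 82909 + 42639 + 13212 + 39356 + 30738 = 208854.
n_4 = 120·39356/208854 = 22.613... → 23.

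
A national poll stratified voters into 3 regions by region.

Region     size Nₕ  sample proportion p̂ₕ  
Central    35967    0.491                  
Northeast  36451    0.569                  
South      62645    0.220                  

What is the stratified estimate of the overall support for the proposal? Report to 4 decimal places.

N = 35967 + 36451 + 62645 = 135063.
Overall proportion = Σ (Nₕ/N)·p̂ₕ.
Σ Nₕp̂ₕ = 17659.797 + 20740.619 + 13781.9 = 52182.316.
52182.316 / 135063 = 0.386355... → 0.3864.

0.3864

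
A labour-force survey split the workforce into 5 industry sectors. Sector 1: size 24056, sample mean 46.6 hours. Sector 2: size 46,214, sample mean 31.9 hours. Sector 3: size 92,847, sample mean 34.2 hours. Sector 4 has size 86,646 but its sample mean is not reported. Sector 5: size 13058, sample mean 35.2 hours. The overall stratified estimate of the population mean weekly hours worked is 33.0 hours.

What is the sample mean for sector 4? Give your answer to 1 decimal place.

Σ Nₕx̄ₕ = N·μ, so 86646·x̄_4 = 262821·33.0 − (24056·46.6 + 46214·31.9 + 92847·34.2 + 13058·35.2).
= 8673093 − 6230245.2 = 2442847.8.
x̄_4 = 2442847.8 / 86646 = 28.193... → 28.2.

28.2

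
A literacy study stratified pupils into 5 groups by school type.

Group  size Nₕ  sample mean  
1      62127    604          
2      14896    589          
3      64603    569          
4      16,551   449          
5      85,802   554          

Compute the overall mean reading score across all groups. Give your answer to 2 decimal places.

N = 243979; weights Wₕ = Nₕ/N = (0.2546, 0.0611, 0.2648, 0.0678, 0.3517).
x̄_st = Σ Wₕ·x̄ₕ = 0.2546·604 + 0.0611·589 + 0.2648·569 + 0.0678·449 + 0.3517·554 ≈ 565.7178...
→ 565.72.

565.72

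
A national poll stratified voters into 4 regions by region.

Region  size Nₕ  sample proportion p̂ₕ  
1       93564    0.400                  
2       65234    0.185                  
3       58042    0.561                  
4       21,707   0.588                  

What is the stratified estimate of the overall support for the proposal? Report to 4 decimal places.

Wₕ = Nₕ/N with N = 238547: 0.3922, 0.2735, 0.2433, 0.0910.
p̂_st = 0.3922·0.400 + 0.2735·0.185 + 0.2433·0.561 + 0.0910·0.588 ≈ 0.397486... → 0.3975.

0.3975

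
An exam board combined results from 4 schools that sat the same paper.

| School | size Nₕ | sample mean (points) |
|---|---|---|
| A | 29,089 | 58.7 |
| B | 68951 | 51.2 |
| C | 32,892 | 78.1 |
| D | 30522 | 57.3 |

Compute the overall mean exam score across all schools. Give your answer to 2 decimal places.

59.18

N = 161454; weights Wₕ = Nₕ/N = (0.1802, 0.4271, 0.2037, 0.1890).
x̄_st = Σ Wₕ·x̄ₕ = 0.1802·58.7 + 0.4271·51.2 + 0.2037·78.1 + 0.1890·57.3 ≈ 59.1846...
→ 59.18.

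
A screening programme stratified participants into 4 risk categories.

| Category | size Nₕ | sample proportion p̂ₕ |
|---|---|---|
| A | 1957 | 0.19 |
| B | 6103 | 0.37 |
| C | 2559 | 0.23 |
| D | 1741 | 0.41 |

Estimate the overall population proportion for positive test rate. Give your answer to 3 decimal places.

N = 1957 + 6103 + 2559 + 1741 = 12360.
Overall proportion = Σ (Nₕ/N)·p̂ₕ.
Σ Nₕp̂ₕ = 371.83 + 2258.11 + 588.57 + 713.81 = 3932.32.
3932.32 / 12360 = 0.31815... → 0.318.

0.318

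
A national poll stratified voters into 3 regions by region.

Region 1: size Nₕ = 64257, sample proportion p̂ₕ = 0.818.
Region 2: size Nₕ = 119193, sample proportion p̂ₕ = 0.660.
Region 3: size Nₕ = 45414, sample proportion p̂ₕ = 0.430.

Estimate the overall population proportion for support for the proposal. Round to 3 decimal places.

0.659

N = 64257 + 119193 + 45414 = 228864.
Overall proportion = Σ (Nₕ/N)·p̂ₕ.
Σ Nₕp̂ₕ = 52562.226 + 78667.38 + 19528.02 = 150757.626.
150757.626 / 228864 = 0.65872... → 0.659.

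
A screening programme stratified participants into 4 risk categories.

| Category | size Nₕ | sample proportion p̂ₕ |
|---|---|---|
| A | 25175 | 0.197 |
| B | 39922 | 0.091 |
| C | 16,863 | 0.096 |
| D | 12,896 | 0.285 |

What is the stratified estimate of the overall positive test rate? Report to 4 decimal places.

Wₕ = Nₕ/N with N = 94856: 0.2654, 0.4209, 0.1778, 0.1360.
p̂_st = 0.2654·0.197 + 0.4209·0.091 + 0.1778·0.096 + 0.1360·0.285 ≈ 0.146396... → 0.1464.

0.1464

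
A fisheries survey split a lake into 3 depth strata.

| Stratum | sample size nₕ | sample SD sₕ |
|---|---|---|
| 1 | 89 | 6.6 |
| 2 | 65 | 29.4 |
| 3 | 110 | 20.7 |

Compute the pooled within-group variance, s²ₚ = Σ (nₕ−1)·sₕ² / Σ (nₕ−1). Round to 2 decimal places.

405.59

1: (89−1)·6.6² = 88·43.56 = 3833.28
2: (65−1)·29.4² = 64·864.36 = 55319.04
3: (110−1)·20.7² = 109·428.49 = 46705.41
Numerator = 105857.73; denominator = Σ(nₕ−1) = 261.
s²ₚ = 105857.73/261 = 405.5852... → 405.59.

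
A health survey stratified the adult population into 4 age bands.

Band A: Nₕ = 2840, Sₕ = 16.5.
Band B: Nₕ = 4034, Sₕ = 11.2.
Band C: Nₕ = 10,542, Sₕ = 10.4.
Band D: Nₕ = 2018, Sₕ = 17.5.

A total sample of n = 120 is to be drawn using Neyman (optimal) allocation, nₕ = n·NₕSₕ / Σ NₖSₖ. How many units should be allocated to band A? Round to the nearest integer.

Σ NₕSₕ = 2840·16.5 + 4034·11.2 + 10542·10.4 + 2018·17.5 = 236992.6.
Share for A: 46860/236992.6 = 0.19773.
n_A = 120 × 0.19773 = 23.727... → 24.

24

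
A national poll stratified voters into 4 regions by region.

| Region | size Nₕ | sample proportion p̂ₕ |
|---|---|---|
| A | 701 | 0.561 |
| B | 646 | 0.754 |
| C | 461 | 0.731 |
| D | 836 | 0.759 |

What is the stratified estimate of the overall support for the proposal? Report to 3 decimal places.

0.700

N = 701 + 646 + 461 + 836 = 2644.
Overall proportion = Σ (Nₕ/N)·p̂ₕ.
Σ Nₕp̂ₕ = 393.261 + 487.084 + 336.991 + 634.524 = 1851.86.
1851.86 / 2644 = 0.70040... → 0.700.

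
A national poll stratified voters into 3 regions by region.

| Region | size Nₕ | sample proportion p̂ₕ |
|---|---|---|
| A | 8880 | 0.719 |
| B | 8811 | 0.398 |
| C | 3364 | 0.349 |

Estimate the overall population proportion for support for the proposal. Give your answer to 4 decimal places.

Wₕ = Nₕ/N with N = 21055: 0.4218, 0.4185, 0.1598.
p̂_st = 0.4218·0.719 + 0.4185·0.398 + 0.1598·0.349 ≈ 0.525554... → 0.5256.

0.5256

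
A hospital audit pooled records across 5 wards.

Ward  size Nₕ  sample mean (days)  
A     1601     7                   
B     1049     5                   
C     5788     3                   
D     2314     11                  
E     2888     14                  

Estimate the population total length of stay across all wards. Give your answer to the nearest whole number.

A: 1601·7 = 11207
B: 1049·5 = 5245
C: 5788·3 = 17364
D: 2314·11 = 25454
E: 2888·14 = 40432
τ̂ = Σ Nₕx̄ₕ = 99702.

99702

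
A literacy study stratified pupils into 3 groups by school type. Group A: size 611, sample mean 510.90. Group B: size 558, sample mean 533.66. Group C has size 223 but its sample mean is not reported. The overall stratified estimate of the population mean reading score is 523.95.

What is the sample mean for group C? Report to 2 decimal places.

535.41

N = 611 + 558 + 223 = 1392.
Overall total = μ·N = 523.95·1392 = 729338.4.
Subtract the known strata: 611·510.90 + 558·533.66 = 609942.18.
Remaining total for group C: 729338.4 − 609942.18 = 119396.22.
Divide by its size: 119396.22 / 223 = 535.4091... → 535.41.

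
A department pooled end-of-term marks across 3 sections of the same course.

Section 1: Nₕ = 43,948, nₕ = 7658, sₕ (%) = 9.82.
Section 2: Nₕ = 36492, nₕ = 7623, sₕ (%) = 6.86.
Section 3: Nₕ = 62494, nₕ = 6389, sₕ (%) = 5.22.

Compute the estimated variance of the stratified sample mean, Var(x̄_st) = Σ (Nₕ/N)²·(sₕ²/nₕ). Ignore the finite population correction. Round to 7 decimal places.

0.0024081

N = 142934; Wₕ = Nₕ/N.
section 1: (43948/142934)²·9.82²/7658 = 0.0011904598
section 2: (36492/142934)²·6.86²/7623 = 0.0004023894
section 3: (62494/142934)²·5.22²/6389 = 0.0008152929
Sum = 0.0024081422 → 0.0024081.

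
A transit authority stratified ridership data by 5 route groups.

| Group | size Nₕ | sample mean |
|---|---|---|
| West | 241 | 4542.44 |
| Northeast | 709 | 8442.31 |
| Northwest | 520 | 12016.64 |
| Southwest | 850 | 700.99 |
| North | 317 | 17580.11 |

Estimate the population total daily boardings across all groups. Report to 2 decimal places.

19497715.00

Estimate total by summing Nₕ·x̄ₕ over strata.
241·4542.44 + 709·8442.31 + 520·12016.64 + 850·700.99 + 317·17580.11 = 1094728.04 + 5985597.79 + 6248652.8 + 595841.5 + 5572894.87 = 19497715.00.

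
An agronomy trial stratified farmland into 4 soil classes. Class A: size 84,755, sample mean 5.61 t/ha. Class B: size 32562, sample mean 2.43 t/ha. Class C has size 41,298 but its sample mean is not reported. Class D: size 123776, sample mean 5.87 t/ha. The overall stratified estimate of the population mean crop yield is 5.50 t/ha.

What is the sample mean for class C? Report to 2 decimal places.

N = 84755 + 32562 + 41298 + 123776 = 282391.
Overall total = μ·N = 5.50·282391 = 1553150.5.
Subtract the known strata: 84755·5.61 + 32562·2.43 + 123776·5.87 = 1281166.33.
Remaining total for class C: 1553150.5 − 1281166.33 = 271984.17.
Divide by its size: 271984.17 / 41298 = 6.5859... → 6.59.

6.59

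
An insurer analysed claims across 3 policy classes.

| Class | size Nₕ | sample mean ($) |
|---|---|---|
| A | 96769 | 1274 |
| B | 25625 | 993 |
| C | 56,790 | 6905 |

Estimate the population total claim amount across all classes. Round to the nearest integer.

A: 96769·1274 = 123283706
B: 25625·993 = 25445625
C: 56790·6905 = 392134950
τ̂ = Σ Nₕx̄ₕ = 540864281.

540864281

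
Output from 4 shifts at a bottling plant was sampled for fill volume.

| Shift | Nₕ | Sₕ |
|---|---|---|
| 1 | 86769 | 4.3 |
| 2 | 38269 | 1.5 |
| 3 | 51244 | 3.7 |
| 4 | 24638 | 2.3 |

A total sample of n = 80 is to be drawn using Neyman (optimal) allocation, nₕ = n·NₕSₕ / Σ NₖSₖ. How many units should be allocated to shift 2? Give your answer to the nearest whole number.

1: NₕSₕ = 86769·4.3 = 373106.7
2: NₕSₕ = 38269·1.5 = 57403.5
3: NₕSₕ = 51244·3.7 = 189602.8
4: NₕSₕ = 24638·2.3 = 56667.4
Σ NₕSₕ = 676780.4.
n_2 = 80·57403.5/676780.4 = 6.785... → 7.

7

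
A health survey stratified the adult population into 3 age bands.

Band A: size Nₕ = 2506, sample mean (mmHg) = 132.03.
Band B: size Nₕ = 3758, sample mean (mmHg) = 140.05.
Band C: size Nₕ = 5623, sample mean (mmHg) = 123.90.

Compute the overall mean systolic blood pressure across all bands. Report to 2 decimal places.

130.72

N = 11887; weights Wₕ = Nₕ/N = (0.2108, 0.3161, 0.4730).
x̄_st = Σ Wₕ·x̄ₕ = 0.2108·132.03 + 0.3161·140.05 + 0.4730·123.90 ≈ 130.7197...
→ 130.72.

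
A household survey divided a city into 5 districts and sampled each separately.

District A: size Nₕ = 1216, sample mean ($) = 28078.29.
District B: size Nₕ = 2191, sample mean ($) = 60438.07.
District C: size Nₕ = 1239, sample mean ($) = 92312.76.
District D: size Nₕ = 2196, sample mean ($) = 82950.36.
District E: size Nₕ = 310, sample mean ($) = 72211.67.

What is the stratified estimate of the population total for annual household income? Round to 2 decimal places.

A: 1216·28078.29 = 34143200.64
B: 2191·60438.07 = 132419811.37
C: 1239·92312.76 = 114375509.64
D: 2196·82950.36 = 182158990.56
E: 310·72211.67 = 22385617.7
τ̂ = Σ Nₕx̄ₕ = 485483129.91.

485483129.91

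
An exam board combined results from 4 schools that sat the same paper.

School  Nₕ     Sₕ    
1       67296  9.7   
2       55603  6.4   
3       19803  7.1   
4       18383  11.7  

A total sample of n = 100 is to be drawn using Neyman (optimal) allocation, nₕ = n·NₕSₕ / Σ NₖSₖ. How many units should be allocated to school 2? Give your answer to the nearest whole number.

26

1: NₕSₕ = 67296·9.7 = 652771.2
2: NₕSₕ = 55603·6.4 = 355859.2
3: NₕSₕ = 19803·7.1 = 140601.3
4: NₕSₕ = 18383·11.7 = 215081.1
Σ NₕSₕ = 1364312.8.
n_2 = 100·355859.2/1364312.8 = 26.083... → 26.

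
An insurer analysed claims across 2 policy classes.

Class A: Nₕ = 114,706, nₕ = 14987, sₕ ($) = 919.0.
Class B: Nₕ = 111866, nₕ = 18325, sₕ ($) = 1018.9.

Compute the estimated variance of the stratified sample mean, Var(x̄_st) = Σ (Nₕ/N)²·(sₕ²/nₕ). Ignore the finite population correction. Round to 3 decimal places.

N = 226572. Term for each stratum: Wₕ²sₕ²/nₕ.
Var(x̄_st) = 14.443622 + 13.810293 = 28.253915 → 28.254.

28.254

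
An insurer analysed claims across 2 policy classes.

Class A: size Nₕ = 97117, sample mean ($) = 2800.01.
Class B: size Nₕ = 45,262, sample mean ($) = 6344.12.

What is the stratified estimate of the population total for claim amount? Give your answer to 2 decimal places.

Estimate total by summing Nₕ·x̄ₕ over strata.
97117·2800.01 + 45262·6344.12 = 271928571.17 + 287147559.44 = 559076130.61.

559076130.61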